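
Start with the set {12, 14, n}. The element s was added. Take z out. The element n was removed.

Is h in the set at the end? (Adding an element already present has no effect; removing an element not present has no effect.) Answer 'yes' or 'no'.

Tracking the set through each operation:
Start: {12, 14, n}
Event 1 (add s): added. Set: {12, 14, n, s}
Event 2 (remove z): not present, no change. Set: {12, 14, n, s}
Event 3 (remove n): removed. Set: {12, 14, s}

Final set: {12, 14, s} (size 3)
h is NOT in the final set.

Answer: no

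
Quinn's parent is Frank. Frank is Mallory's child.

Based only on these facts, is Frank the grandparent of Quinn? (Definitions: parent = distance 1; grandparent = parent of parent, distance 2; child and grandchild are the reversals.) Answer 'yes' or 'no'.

Answer: no

Derivation:
Reconstructing the parent chain from the given facts:
  Mallory -> Frank -> Quinn
(each arrow means 'parent of the next')
Positions in the chain (0 = top):
  position of Mallory: 0
  position of Frank: 1
  position of Quinn: 2

Frank is at position 1, Quinn is at position 2; signed distance (j - i) = 1.
'grandparent' requires j - i = 2. Actual distance is 1, so the relation does NOT hold.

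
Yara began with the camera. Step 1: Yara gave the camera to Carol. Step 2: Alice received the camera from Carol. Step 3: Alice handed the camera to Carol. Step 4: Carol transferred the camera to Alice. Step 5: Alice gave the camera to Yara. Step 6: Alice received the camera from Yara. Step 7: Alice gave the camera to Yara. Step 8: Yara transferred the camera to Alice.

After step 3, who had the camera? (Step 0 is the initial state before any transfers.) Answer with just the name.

Answer: Carol

Derivation:
Tracking the camera holder through step 3:
After step 0 (start): Yara
After step 1: Carol
After step 2: Alice
After step 3: Carol

At step 3, the holder is Carol.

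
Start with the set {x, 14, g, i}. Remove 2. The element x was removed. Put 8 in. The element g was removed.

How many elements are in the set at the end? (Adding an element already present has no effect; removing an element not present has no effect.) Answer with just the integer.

Answer: 3

Derivation:
Tracking the set through each operation:
Start: {14, g, i, x}
Event 1 (remove 2): not present, no change. Set: {14, g, i, x}
Event 2 (remove x): removed. Set: {14, g, i}
Event 3 (add 8): added. Set: {14, 8, g, i}
Event 4 (remove g): removed. Set: {14, 8, i}

Final set: {14, 8, i} (size 3)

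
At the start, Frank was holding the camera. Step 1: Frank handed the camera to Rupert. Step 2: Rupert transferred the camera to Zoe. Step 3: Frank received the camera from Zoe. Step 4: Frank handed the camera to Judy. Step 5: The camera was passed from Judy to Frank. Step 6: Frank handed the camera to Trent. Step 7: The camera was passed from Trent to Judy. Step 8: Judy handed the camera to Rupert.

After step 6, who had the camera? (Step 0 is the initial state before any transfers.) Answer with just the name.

Tracking the camera holder through step 6:
After step 0 (start): Frank
After step 1: Rupert
After step 2: Zoe
After step 3: Frank
After step 4: Judy
After step 5: Frank
After step 6: Trent

At step 6, the holder is Trent.

Answer: Trent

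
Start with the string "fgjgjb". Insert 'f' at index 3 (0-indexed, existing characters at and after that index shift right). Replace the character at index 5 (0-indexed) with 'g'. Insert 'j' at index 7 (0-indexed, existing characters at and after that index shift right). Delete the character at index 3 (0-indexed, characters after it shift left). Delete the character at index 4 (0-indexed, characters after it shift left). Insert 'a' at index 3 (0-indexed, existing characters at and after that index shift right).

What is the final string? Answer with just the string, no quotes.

Answer: fgjagbj

Derivation:
Applying each edit step by step:
Start: "fgjgjb"
Op 1 (insert 'f' at idx 3): "fgjgjb" -> "fgjfgjb"
Op 2 (replace idx 5: 'j' -> 'g'): "fgjfgjb" -> "fgjfggb"
Op 3 (insert 'j' at idx 7): "fgjfggb" -> "fgjfggbj"
Op 4 (delete idx 3 = 'f'): "fgjfggbj" -> "fgjggbj"
Op 5 (delete idx 4 = 'g'): "fgjggbj" -> "fgjgbj"
Op 6 (insert 'a' at idx 3): "fgjgbj" -> "fgjagbj"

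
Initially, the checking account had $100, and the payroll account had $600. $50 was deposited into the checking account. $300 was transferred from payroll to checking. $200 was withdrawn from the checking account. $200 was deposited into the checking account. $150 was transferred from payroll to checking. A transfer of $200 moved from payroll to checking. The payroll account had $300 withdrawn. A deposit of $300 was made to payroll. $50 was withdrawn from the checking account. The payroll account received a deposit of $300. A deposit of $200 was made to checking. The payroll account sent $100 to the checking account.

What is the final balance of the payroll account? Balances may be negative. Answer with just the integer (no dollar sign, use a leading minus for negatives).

Tracking account balances step by step:
Start: checking=100, payroll=600
Event 1 (deposit 50 to checking): checking: 100 + 50 = 150. Balances: checking=150, payroll=600
Event 2 (transfer 300 payroll -> checking): payroll: 600 - 300 = 300, checking: 150 + 300 = 450. Balances: checking=450, payroll=300
Event 3 (withdraw 200 from checking): checking: 450 - 200 = 250. Balances: checking=250, payroll=300
Event 4 (deposit 200 to checking): checking: 250 + 200 = 450. Balances: checking=450, payroll=300
Event 5 (transfer 150 payroll -> checking): payroll: 300 - 150 = 150, checking: 450 + 150 = 600. Balances: checking=600, payroll=150
Event 6 (transfer 200 payroll -> checking): payroll: 150 - 200 = -50, checking: 600 + 200 = 800. Balances: checking=800, payroll=-50
Event 7 (withdraw 300 from payroll): payroll: -50 - 300 = -350. Balances: checking=800, payroll=-350
Event 8 (deposit 300 to payroll): payroll: -350 + 300 = -50. Balances: checking=800, payroll=-50
Event 9 (withdraw 50 from checking): checking: 800 - 50 = 750. Balances: checking=750, payroll=-50
Event 10 (deposit 300 to payroll): payroll: -50 + 300 = 250. Balances: checking=750, payroll=250
Event 11 (deposit 200 to checking): checking: 750 + 200 = 950. Balances: checking=950, payroll=250
Event 12 (transfer 100 payroll -> checking): payroll: 250 - 100 = 150, checking: 950 + 100 = 1050. Balances: checking=1050, payroll=150

Final balance of payroll: 150

Answer: 150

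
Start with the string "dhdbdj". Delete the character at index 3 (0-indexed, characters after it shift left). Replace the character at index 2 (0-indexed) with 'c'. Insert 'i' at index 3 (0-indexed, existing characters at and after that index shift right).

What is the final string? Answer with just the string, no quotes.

Answer: dhcidj

Derivation:
Applying each edit step by step:
Start: "dhdbdj"
Op 1 (delete idx 3 = 'b'): "dhdbdj" -> "dhddj"
Op 2 (replace idx 2: 'd' -> 'c'): "dhddj" -> "dhcdj"
Op 3 (insert 'i' at idx 3): "dhcdj" -> "dhcidj"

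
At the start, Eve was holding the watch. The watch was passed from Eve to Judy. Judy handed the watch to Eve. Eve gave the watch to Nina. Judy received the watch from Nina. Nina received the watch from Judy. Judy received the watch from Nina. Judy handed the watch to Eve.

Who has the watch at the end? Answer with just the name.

Answer: Eve

Derivation:
Tracking the watch through each event:
Start: Eve has the watch.
After event 1: Judy has the watch.
After event 2: Eve has the watch.
After event 3: Nina has the watch.
After event 4: Judy has the watch.
After event 5: Nina has the watch.
After event 6: Judy has the watch.
After event 7: Eve has the watch.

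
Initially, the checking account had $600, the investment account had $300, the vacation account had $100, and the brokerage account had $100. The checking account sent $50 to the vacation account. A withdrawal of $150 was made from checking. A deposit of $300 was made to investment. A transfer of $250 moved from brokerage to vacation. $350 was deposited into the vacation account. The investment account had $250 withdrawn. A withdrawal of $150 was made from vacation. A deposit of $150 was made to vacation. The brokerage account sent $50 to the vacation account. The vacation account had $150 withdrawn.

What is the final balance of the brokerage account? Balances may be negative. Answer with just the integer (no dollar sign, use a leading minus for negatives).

Tracking account balances step by step:
Start: checking=600, investment=300, vacation=100, brokerage=100
Event 1 (transfer 50 checking -> vacation): checking: 600 - 50 = 550, vacation: 100 + 50 = 150. Balances: checking=550, investment=300, vacation=150, brokerage=100
Event 2 (withdraw 150 from checking): checking: 550 - 150 = 400. Balances: checking=400, investment=300, vacation=150, brokerage=100
Event 3 (deposit 300 to investment): investment: 300 + 300 = 600. Balances: checking=400, investment=600, vacation=150, brokerage=100
Event 4 (transfer 250 brokerage -> vacation): brokerage: 100 - 250 = -150, vacation: 150 + 250 = 400. Balances: checking=400, investment=600, vacation=400, brokerage=-150
Event 5 (deposit 350 to vacation): vacation: 400 + 350 = 750. Balances: checking=400, investment=600, vacation=750, brokerage=-150
Event 6 (withdraw 250 from investment): investment: 600 - 250 = 350. Balances: checking=400, investment=350, vacation=750, brokerage=-150
Event 7 (withdraw 150 from vacation): vacation: 750 - 150 = 600. Balances: checking=400, investment=350, vacation=600, brokerage=-150
Event 8 (deposit 150 to vacation): vacation: 600 + 150 = 750. Balances: checking=400, investment=350, vacation=750, brokerage=-150
Event 9 (transfer 50 brokerage -> vacation): brokerage: -150 - 50 = -200, vacation: 750 + 50 = 800. Balances: checking=400, investment=350, vacation=800, brokerage=-200
Event 10 (withdraw 150 from vacation): vacation: 800 - 150 = 650. Balances: checking=400, investment=350, vacation=650, brokerage=-200

Final balance of brokerage: -200

Answer: -200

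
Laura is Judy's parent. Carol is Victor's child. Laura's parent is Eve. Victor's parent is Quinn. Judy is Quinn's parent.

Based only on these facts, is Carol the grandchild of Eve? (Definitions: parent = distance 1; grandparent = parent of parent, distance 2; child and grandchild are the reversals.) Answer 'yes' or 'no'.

Reconstructing the parent chain from the given facts:
  Eve -> Laura -> Judy -> Quinn -> Victor -> Carol
(each arrow means 'parent of the next')
Positions in the chain (0 = top):
  position of Eve: 0
  position of Laura: 1
  position of Judy: 2
  position of Quinn: 3
  position of Victor: 4
  position of Carol: 5

Carol is at position 5, Eve is at position 0; signed distance (j - i) = -5.
'grandchild' requires j - i = -2. Actual distance is -5, so the relation does NOT hold.

Answer: no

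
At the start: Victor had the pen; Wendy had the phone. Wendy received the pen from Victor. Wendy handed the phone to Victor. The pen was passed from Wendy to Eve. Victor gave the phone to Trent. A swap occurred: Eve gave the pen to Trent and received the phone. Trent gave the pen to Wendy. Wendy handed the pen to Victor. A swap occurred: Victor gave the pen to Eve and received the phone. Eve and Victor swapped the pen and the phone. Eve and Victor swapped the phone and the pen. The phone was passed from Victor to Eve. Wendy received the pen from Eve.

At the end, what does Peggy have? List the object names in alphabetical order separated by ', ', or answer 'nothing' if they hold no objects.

Tracking all object holders:
Start: pen:Victor, phone:Wendy
Event 1 (give pen: Victor -> Wendy). State: pen:Wendy, phone:Wendy
Event 2 (give phone: Wendy -> Victor). State: pen:Wendy, phone:Victor
Event 3 (give pen: Wendy -> Eve). State: pen:Eve, phone:Victor
Event 4 (give phone: Victor -> Trent). State: pen:Eve, phone:Trent
Event 5 (swap pen<->phone: now pen:Trent, phone:Eve). State: pen:Trent, phone:Eve
Event 6 (give pen: Trent -> Wendy). State: pen:Wendy, phone:Eve
Event 7 (give pen: Wendy -> Victor). State: pen:Victor, phone:Eve
Event 8 (swap pen<->phone: now pen:Eve, phone:Victor). State: pen:Eve, phone:Victor
Event 9 (swap pen<->phone: now pen:Victor, phone:Eve). State: pen:Victor, phone:Eve
Event 10 (swap phone<->pen: now phone:Victor, pen:Eve). State: pen:Eve, phone:Victor
Event 11 (give phone: Victor -> Eve). State: pen:Eve, phone:Eve
Event 12 (give pen: Eve -> Wendy). State: pen:Wendy, phone:Eve

Final state: pen:Wendy, phone:Eve
Peggy holds: (nothing).

Answer: nothing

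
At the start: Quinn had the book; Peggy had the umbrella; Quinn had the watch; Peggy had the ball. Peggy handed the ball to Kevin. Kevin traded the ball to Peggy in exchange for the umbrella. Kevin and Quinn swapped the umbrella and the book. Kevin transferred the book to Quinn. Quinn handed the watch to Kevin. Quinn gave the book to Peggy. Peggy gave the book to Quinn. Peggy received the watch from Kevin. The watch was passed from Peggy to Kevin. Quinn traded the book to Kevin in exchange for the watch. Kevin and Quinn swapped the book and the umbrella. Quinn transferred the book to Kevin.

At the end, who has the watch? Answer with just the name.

Answer: Quinn

Derivation:
Tracking all object holders:
Start: book:Quinn, umbrella:Peggy, watch:Quinn, ball:Peggy
Event 1 (give ball: Peggy -> Kevin). State: book:Quinn, umbrella:Peggy, watch:Quinn, ball:Kevin
Event 2 (swap ball<->umbrella: now ball:Peggy, umbrella:Kevin). State: book:Quinn, umbrella:Kevin, watch:Quinn, ball:Peggy
Event 3 (swap umbrella<->book: now umbrella:Quinn, book:Kevin). State: book:Kevin, umbrella:Quinn, watch:Quinn, ball:Peggy
Event 4 (give book: Kevin -> Quinn). State: book:Quinn, umbrella:Quinn, watch:Quinn, ball:Peggy
Event 5 (give watch: Quinn -> Kevin). State: book:Quinn, umbrella:Quinn, watch:Kevin, ball:Peggy
Event 6 (give book: Quinn -> Peggy). State: book:Peggy, umbrella:Quinn, watch:Kevin, ball:Peggy
Event 7 (give book: Peggy -> Quinn). State: book:Quinn, umbrella:Quinn, watch:Kevin, ball:Peggy
Event 8 (give watch: Kevin -> Peggy). State: book:Quinn, umbrella:Quinn, watch:Peggy, ball:Peggy
Event 9 (give watch: Peggy -> Kevin). State: book:Quinn, umbrella:Quinn, watch:Kevin, ball:Peggy
Event 10 (swap book<->watch: now book:Kevin, watch:Quinn). State: book:Kevin, umbrella:Quinn, watch:Quinn, ball:Peggy
Event 11 (swap book<->umbrella: now book:Quinn, umbrella:Kevin). State: book:Quinn, umbrella:Kevin, watch:Quinn, ball:Peggy
Event 12 (give book: Quinn -> Kevin). State: book:Kevin, umbrella:Kevin, watch:Quinn, ball:Peggy

Final state: book:Kevin, umbrella:Kevin, watch:Quinn, ball:Peggy
The watch is held by Quinn.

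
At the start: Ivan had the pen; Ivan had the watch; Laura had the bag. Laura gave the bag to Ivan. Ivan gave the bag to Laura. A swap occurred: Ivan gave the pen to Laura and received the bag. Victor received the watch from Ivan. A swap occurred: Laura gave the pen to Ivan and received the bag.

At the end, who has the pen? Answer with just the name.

Answer: Ivan

Derivation:
Tracking all object holders:
Start: pen:Ivan, watch:Ivan, bag:Laura
Event 1 (give bag: Laura -> Ivan). State: pen:Ivan, watch:Ivan, bag:Ivan
Event 2 (give bag: Ivan -> Laura). State: pen:Ivan, watch:Ivan, bag:Laura
Event 3 (swap pen<->bag: now pen:Laura, bag:Ivan). State: pen:Laura, watch:Ivan, bag:Ivan
Event 4 (give watch: Ivan -> Victor). State: pen:Laura, watch:Victor, bag:Ivan
Event 5 (swap pen<->bag: now pen:Ivan, bag:Laura). State: pen:Ivan, watch:Victor, bag:Laura

Final state: pen:Ivan, watch:Victor, bag:Laura
The pen is held by Ivan.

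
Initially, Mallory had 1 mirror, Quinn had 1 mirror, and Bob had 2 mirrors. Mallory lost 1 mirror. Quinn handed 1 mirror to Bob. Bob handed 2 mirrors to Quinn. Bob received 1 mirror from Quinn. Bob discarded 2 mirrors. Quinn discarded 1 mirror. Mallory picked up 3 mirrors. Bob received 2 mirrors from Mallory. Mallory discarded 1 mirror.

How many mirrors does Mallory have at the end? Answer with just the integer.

Answer: 0

Derivation:
Tracking counts step by step:
Start: Mallory=1, Quinn=1, Bob=2
Event 1 (Mallory -1): Mallory: 1 -> 0. State: Mallory=0, Quinn=1, Bob=2
Event 2 (Quinn -> Bob, 1): Quinn: 1 -> 0, Bob: 2 -> 3. State: Mallory=0, Quinn=0, Bob=3
Event 3 (Bob -> Quinn, 2): Bob: 3 -> 1, Quinn: 0 -> 2. State: Mallory=0, Quinn=2, Bob=1
Event 4 (Quinn -> Bob, 1): Quinn: 2 -> 1, Bob: 1 -> 2. State: Mallory=0, Quinn=1, Bob=2
Event 5 (Bob -2): Bob: 2 -> 0. State: Mallory=0, Quinn=1, Bob=0
Event 6 (Quinn -1): Quinn: 1 -> 0. State: Mallory=0, Quinn=0, Bob=0
Event 7 (Mallory +3): Mallory: 0 -> 3. State: Mallory=3, Quinn=0, Bob=0
Event 8 (Mallory -> Bob, 2): Mallory: 3 -> 1, Bob: 0 -> 2. State: Mallory=1, Quinn=0, Bob=2
Event 9 (Mallory -1): Mallory: 1 -> 0. State: Mallory=0, Quinn=0, Bob=2

Mallory's final count: 0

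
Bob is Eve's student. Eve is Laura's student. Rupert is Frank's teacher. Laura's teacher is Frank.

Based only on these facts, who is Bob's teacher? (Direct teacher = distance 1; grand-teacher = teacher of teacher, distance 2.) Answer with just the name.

Reconstructing the teacher chain from the given facts:
  Rupert -> Frank -> Laura -> Eve -> Bob
(each arrow means 'teacher of the next')
Positions in the chain (0 = top):
  position of Rupert: 0
  position of Frank: 1
  position of Laura: 2
  position of Eve: 3
  position of Bob: 4

Bob is at position 4; the teacher is 1 step up the chain, i.e. position 3: Eve.

Answer: Eve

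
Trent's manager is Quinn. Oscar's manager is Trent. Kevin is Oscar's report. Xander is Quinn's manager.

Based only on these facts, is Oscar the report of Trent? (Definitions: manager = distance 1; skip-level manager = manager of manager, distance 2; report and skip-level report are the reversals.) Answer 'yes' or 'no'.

Reconstructing the manager chain from the given facts:
  Xander -> Quinn -> Trent -> Oscar -> Kevin
(each arrow means 'manager of the next')
Positions in the chain (0 = top):
  position of Xander: 0
  position of Quinn: 1
  position of Trent: 2
  position of Oscar: 3
  position of Kevin: 4

Oscar is at position 3, Trent is at position 2; signed distance (j - i) = -1.
'report' requires j - i = -1. Actual distance is -1, so the relation HOLDS.

Answer: yes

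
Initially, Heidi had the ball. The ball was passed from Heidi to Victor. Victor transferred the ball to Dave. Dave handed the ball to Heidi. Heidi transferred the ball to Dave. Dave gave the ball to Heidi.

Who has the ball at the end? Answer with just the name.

Tracking the ball through each event:
Start: Heidi has the ball.
After event 1: Victor has the ball.
After event 2: Dave has the ball.
After event 3: Heidi has the ball.
After event 4: Dave has the ball.
After event 5: Heidi has the ball.

Answer: Heidi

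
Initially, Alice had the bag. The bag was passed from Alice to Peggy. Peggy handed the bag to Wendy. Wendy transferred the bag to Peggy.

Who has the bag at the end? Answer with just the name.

Answer: Peggy

Derivation:
Tracking the bag through each event:
Start: Alice has the bag.
After event 1: Peggy has the bag.
After event 2: Wendy has the bag.
After event 3: Peggy has the bag.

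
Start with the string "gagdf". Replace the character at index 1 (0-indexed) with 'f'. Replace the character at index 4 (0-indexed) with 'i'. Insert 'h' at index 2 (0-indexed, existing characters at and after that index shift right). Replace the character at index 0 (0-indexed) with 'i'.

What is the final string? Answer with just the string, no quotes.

Applying each edit step by step:
Start: "gagdf"
Op 1 (replace idx 1: 'a' -> 'f'): "gagdf" -> "gfgdf"
Op 2 (replace idx 4: 'f' -> 'i'): "gfgdf" -> "gfgdi"
Op 3 (insert 'h' at idx 2): "gfgdi" -> "gfhgdi"
Op 4 (replace idx 0: 'g' -> 'i'): "gfhgdi" -> "ifhgdi"

Answer: ifhgdi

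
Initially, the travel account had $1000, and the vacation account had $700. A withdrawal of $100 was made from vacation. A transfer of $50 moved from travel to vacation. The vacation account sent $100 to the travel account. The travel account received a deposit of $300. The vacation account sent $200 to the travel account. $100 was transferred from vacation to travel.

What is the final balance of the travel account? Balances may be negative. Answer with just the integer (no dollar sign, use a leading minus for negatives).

Answer: 1650

Derivation:
Tracking account balances step by step:
Start: travel=1000, vacation=700
Event 1 (withdraw 100 from vacation): vacation: 700 - 100 = 600. Balances: travel=1000, vacation=600
Event 2 (transfer 50 travel -> vacation): travel: 1000 - 50 = 950, vacation: 600 + 50 = 650. Balances: travel=950, vacation=650
Event 3 (transfer 100 vacation -> travel): vacation: 650 - 100 = 550, travel: 950 + 100 = 1050. Balances: travel=1050, vacation=550
Event 4 (deposit 300 to travel): travel: 1050 + 300 = 1350. Balances: travel=1350, vacation=550
Event 5 (transfer 200 vacation -> travel): vacation: 550 - 200 = 350, travel: 1350 + 200 = 1550. Balances: travel=1550, vacation=350
Event 6 (transfer 100 vacation -> travel): vacation: 350 - 100 = 250, travel: 1550 + 100 = 1650. Balances: travel=1650, vacation=250

Final balance of travel: 1650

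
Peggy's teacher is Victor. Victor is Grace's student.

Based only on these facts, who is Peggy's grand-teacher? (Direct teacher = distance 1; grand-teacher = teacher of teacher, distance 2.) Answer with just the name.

Answer: Grace

Derivation:
Reconstructing the teacher chain from the given facts:
  Grace -> Victor -> Peggy
(each arrow means 'teacher of the next')
Positions in the chain (0 = top):
  position of Grace: 0
  position of Victor: 1
  position of Peggy: 2

Peggy is at position 2; the grand-teacher is 2 steps up the chain, i.e. position 0: Grace.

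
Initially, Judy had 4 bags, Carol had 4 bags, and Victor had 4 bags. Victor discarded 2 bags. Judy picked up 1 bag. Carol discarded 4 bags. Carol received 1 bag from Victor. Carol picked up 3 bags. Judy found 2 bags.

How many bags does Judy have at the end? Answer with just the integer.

Answer: 7

Derivation:
Tracking counts step by step:
Start: Judy=4, Carol=4, Victor=4
Event 1 (Victor -2): Victor: 4 -> 2. State: Judy=4, Carol=4, Victor=2
Event 2 (Judy +1): Judy: 4 -> 5. State: Judy=5, Carol=4, Victor=2
Event 3 (Carol -4): Carol: 4 -> 0. State: Judy=5, Carol=0, Victor=2
Event 4 (Victor -> Carol, 1): Victor: 2 -> 1, Carol: 0 -> 1. State: Judy=5, Carol=1, Victor=1
Event 5 (Carol +3): Carol: 1 -> 4. State: Judy=5, Carol=4, Victor=1
Event 6 (Judy +2): Judy: 5 -> 7. State: Judy=7, Carol=4, Victor=1

Judy's final count: 7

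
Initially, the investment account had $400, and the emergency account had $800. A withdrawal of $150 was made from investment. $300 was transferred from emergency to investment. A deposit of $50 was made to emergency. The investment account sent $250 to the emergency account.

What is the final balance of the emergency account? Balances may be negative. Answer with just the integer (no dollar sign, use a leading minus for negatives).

Answer: 800

Derivation:
Tracking account balances step by step:
Start: investment=400, emergency=800
Event 1 (withdraw 150 from investment): investment: 400 - 150 = 250. Balances: investment=250, emergency=800
Event 2 (transfer 300 emergency -> investment): emergency: 800 - 300 = 500, investment: 250 + 300 = 550. Balances: investment=550, emergency=500
Event 3 (deposit 50 to emergency): emergency: 500 + 50 = 550. Balances: investment=550, emergency=550
Event 4 (transfer 250 investment -> emergency): investment: 550 - 250 = 300, emergency: 550 + 250 = 800. Balances: investment=300, emergency=800

Final balance of emergency: 800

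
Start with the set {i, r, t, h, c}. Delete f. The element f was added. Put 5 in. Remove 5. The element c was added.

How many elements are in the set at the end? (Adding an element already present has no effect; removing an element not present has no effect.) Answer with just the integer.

Answer: 6

Derivation:
Tracking the set through each operation:
Start: {c, h, i, r, t}
Event 1 (remove f): not present, no change. Set: {c, h, i, r, t}
Event 2 (add f): added. Set: {c, f, h, i, r, t}
Event 3 (add 5): added. Set: {5, c, f, h, i, r, t}
Event 4 (remove 5): removed. Set: {c, f, h, i, r, t}
Event 5 (add c): already present, no change. Set: {c, f, h, i, r, t}

Final set: {c, f, h, i, r, t} (size 6)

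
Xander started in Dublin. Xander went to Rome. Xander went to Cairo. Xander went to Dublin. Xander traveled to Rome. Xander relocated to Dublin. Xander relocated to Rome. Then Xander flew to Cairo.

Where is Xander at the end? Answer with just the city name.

Answer: Cairo

Derivation:
Tracking Xander's location:
Start: Xander is in Dublin.
After move 1: Dublin -> Rome. Xander is in Rome.
After move 2: Rome -> Cairo. Xander is in Cairo.
After move 3: Cairo -> Dublin. Xander is in Dublin.
After move 4: Dublin -> Rome. Xander is in Rome.
After move 5: Rome -> Dublin. Xander is in Dublin.
After move 6: Dublin -> Rome. Xander is in Rome.
After move 7: Rome -> Cairo. Xander is in Cairo.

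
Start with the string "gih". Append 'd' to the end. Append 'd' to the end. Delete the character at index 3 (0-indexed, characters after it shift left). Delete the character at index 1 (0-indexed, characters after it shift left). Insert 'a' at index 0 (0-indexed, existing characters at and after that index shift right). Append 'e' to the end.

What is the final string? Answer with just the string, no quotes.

Applying each edit step by step:
Start: "gih"
Op 1 (append 'd'): "gih" -> "gihd"
Op 2 (append 'd'): "gihd" -> "gihdd"
Op 3 (delete idx 3 = 'd'): "gihdd" -> "gihd"
Op 4 (delete idx 1 = 'i'): "gihd" -> "ghd"
Op 5 (insert 'a' at idx 0): "ghd" -> "aghd"
Op 6 (append 'e'): "aghd" -> "aghde"

Answer: aghde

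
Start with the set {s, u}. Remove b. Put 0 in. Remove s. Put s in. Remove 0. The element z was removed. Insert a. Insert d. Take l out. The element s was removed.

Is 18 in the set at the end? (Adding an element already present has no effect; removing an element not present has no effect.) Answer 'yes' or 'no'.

Tracking the set through each operation:
Start: {s, u}
Event 1 (remove b): not present, no change. Set: {s, u}
Event 2 (add 0): added. Set: {0, s, u}
Event 3 (remove s): removed. Set: {0, u}
Event 4 (add s): added. Set: {0, s, u}
Event 5 (remove 0): removed. Set: {s, u}
Event 6 (remove z): not present, no change. Set: {s, u}
Event 7 (add a): added. Set: {a, s, u}
Event 8 (add d): added. Set: {a, d, s, u}
Event 9 (remove l): not present, no change. Set: {a, d, s, u}
Event 10 (remove s): removed. Set: {a, d, u}

Final set: {a, d, u} (size 3)
18 is NOT in the final set.

Answer: no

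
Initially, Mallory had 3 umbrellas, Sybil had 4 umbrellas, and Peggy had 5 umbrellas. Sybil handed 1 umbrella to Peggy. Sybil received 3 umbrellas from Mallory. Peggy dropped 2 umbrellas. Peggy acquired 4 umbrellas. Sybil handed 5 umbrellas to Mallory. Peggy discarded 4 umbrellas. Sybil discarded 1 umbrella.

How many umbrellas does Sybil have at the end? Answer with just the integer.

Answer: 0

Derivation:
Tracking counts step by step:
Start: Mallory=3, Sybil=4, Peggy=5
Event 1 (Sybil -> Peggy, 1): Sybil: 4 -> 3, Peggy: 5 -> 6. State: Mallory=3, Sybil=3, Peggy=6
Event 2 (Mallory -> Sybil, 3): Mallory: 3 -> 0, Sybil: 3 -> 6. State: Mallory=0, Sybil=6, Peggy=6
Event 3 (Peggy -2): Peggy: 6 -> 4. State: Mallory=0, Sybil=6, Peggy=4
Event 4 (Peggy +4): Peggy: 4 -> 8. State: Mallory=0, Sybil=6, Peggy=8
Event 5 (Sybil -> Mallory, 5): Sybil: 6 -> 1, Mallory: 0 -> 5. State: Mallory=5, Sybil=1, Peggy=8
Event 6 (Peggy -4): Peggy: 8 -> 4. State: Mallory=5, Sybil=1, Peggy=4
Event 7 (Sybil -1): Sybil: 1 -> 0. State: Mallory=5, Sybil=0, Peggy=4

Sybil's final count: 0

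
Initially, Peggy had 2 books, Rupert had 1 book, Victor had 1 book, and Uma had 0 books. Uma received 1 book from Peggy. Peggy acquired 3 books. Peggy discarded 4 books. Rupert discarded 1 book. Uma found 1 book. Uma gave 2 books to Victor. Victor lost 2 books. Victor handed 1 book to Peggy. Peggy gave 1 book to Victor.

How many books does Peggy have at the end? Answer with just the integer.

Answer: 0

Derivation:
Tracking counts step by step:
Start: Peggy=2, Rupert=1, Victor=1, Uma=0
Event 1 (Peggy -> Uma, 1): Peggy: 2 -> 1, Uma: 0 -> 1. State: Peggy=1, Rupert=1, Victor=1, Uma=1
Event 2 (Peggy +3): Peggy: 1 -> 4. State: Peggy=4, Rupert=1, Victor=1, Uma=1
Event 3 (Peggy -4): Peggy: 4 -> 0. State: Peggy=0, Rupert=1, Victor=1, Uma=1
Event 4 (Rupert -1): Rupert: 1 -> 0. State: Peggy=0, Rupert=0, Victor=1, Uma=1
Event 5 (Uma +1): Uma: 1 -> 2. State: Peggy=0, Rupert=0, Victor=1, Uma=2
Event 6 (Uma -> Victor, 2): Uma: 2 -> 0, Victor: 1 -> 3. State: Peggy=0, Rupert=0, Victor=3, Uma=0
Event 7 (Victor -2): Victor: 3 -> 1. State: Peggy=0, Rupert=0, Victor=1, Uma=0
Event 8 (Victor -> Peggy, 1): Victor: 1 -> 0, Peggy: 0 -> 1. State: Peggy=1, Rupert=0, Victor=0, Uma=0
Event 9 (Peggy -> Victor, 1): Peggy: 1 -> 0, Victor: 0 -> 1. State: Peggy=0, Rupert=0, Victor=1, Uma=0

Peggy's final count: 0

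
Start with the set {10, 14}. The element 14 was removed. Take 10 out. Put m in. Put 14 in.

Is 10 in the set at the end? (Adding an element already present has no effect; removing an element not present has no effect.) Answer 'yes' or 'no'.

Answer: no

Derivation:
Tracking the set through each operation:
Start: {10, 14}
Event 1 (remove 14): removed. Set: {10}
Event 2 (remove 10): removed. Set: {}
Event 3 (add m): added. Set: {m}
Event 4 (add 14): added. Set: {14, m}

Final set: {14, m} (size 2)
10 is NOT in the final set.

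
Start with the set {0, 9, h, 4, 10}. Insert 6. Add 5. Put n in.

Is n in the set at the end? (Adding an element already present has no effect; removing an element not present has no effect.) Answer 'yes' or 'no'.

Tracking the set through each operation:
Start: {0, 10, 4, 9, h}
Event 1 (add 6): added. Set: {0, 10, 4, 6, 9, h}
Event 2 (add 5): added. Set: {0, 10, 4, 5, 6, 9, h}
Event 3 (add n): added. Set: {0, 10, 4, 5, 6, 9, h, n}

Final set: {0, 10, 4, 5, 6, 9, h, n} (size 8)
n is in the final set.

Answer: yes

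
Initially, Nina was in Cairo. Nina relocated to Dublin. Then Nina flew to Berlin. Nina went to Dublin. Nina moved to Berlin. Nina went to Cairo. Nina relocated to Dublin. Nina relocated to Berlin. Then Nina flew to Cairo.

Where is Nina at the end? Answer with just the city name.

Tracking Nina's location:
Start: Nina is in Cairo.
After move 1: Cairo -> Dublin. Nina is in Dublin.
After move 2: Dublin -> Berlin. Nina is in Berlin.
After move 3: Berlin -> Dublin. Nina is in Dublin.
After move 4: Dublin -> Berlin. Nina is in Berlin.
After move 5: Berlin -> Cairo. Nina is in Cairo.
After move 6: Cairo -> Dublin. Nina is in Dublin.
After move 7: Dublin -> Berlin. Nina is in Berlin.
After move 8: Berlin -> Cairo. Nina is in Cairo.

Answer: Cairo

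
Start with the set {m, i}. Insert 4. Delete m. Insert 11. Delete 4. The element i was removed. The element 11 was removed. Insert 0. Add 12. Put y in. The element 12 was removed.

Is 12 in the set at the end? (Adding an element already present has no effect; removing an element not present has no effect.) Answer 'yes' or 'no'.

Tracking the set through each operation:
Start: {i, m}
Event 1 (add 4): added. Set: {4, i, m}
Event 2 (remove m): removed. Set: {4, i}
Event 3 (add 11): added. Set: {11, 4, i}
Event 4 (remove 4): removed. Set: {11, i}
Event 5 (remove i): removed. Set: {11}
Event 6 (remove 11): removed. Set: {}
Event 7 (add 0): added. Set: {0}
Event 8 (add 12): added. Set: {0, 12}
Event 9 (add y): added. Set: {0, 12, y}
Event 10 (remove 12): removed. Set: {0, y}

Final set: {0, y} (size 2)
12 is NOT in the final set.

Answer: no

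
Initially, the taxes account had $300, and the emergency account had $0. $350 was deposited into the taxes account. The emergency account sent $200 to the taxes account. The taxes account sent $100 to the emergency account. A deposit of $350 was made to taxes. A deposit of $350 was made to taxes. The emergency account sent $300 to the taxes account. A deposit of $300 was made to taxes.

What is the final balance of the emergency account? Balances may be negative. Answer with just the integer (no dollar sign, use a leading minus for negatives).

Answer: -400

Derivation:
Tracking account balances step by step:
Start: taxes=300, emergency=0
Event 1 (deposit 350 to taxes): taxes: 300 + 350 = 650. Balances: taxes=650, emergency=0
Event 2 (transfer 200 emergency -> taxes): emergency: 0 - 200 = -200, taxes: 650 + 200 = 850. Balances: taxes=850, emergency=-200
Event 3 (transfer 100 taxes -> emergency): taxes: 850 - 100 = 750, emergency: -200 + 100 = -100. Balances: taxes=750, emergency=-100
Event 4 (deposit 350 to taxes): taxes: 750 + 350 = 1100. Balances: taxes=1100, emergency=-100
Event 5 (deposit 350 to taxes): taxes: 1100 + 350 = 1450. Balances: taxes=1450, emergency=-100
Event 6 (transfer 300 emergency -> taxes): emergency: -100 - 300 = -400, taxes: 1450 + 300 = 1750. Balances: taxes=1750, emergency=-400
Event 7 (deposit 300 to taxes): taxes: 1750 + 300 = 2050. Balances: taxes=2050, emergency=-400

Final balance of emergency: -400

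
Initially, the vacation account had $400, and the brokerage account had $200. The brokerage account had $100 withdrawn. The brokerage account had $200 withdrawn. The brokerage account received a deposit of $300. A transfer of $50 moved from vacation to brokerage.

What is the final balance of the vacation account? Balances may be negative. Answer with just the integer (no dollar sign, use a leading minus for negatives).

Answer: 350

Derivation:
Tracking account balances step by step:
Start: vacation=400, brokerage=200
Event 1 (withdraw 100 from brokerage): brokerage: 200 - 100 = 100. Balances: vacation=400, brokerage=100
Event 2 (withdraw 200 from brokerage): brokerage: 100 - 200 = -100. Balances: vacation=400, brokerage=-100
Event 3 (deposit 300 to brokerage): brokerage: -100 + 300 = 200. Balances: vacation=400, brokerage=200
Event 4 (transfer 50 vacation -> brokerage): vacation: 400 - 50 = 350, brokerage: 200 + 50 = 250. Balances: vacation=350, brokerage=250

Final balance of vacation: 350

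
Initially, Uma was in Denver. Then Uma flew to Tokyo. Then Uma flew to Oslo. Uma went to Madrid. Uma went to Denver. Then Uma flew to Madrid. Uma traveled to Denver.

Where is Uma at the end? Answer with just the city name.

Answer: Denver

Derivation:
Tracking Uma's location:
Start: Uma is in Denver.
After move 1: Denver -> Tokyo. Uma is in Tokyo.
After move 2: Tokyo -> Oslo. Uma is in Oslo.
After move 3: Oslo -> Madrid. Uma is in Madrid.
After move 4: Madrid -> Denver. Uma is in Denver.
After move 5: Denver -> Madrid. Uma is in Madrid.
After move 6: Madrid -> Denver. Uma is in Denver.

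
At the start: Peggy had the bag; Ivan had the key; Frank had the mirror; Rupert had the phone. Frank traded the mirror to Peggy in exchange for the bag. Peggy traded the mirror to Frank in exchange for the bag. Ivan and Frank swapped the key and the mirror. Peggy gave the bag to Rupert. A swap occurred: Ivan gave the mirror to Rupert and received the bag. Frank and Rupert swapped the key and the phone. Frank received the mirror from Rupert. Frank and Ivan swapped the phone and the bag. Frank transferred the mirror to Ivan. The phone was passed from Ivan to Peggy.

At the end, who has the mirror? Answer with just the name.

Answer: Ivan

Derivation:
Tracking all object holders:
Start: bag:Peggy, key:Ivan, mirror:Frank, phone:Rupert
Event 1 (swap mirror<->bag: now mirror:Peggy, bag:Frank). State: bag:Frank, key:Ivan, mirror:Peggy, phone:Rupert
Event 2 (swap mirror<->bag: now mirror:Frank, bag:Peggy). State: bag:Peggy, key:Ivan, mirror:Frank, phone:Rupert
Event 3 (swap key<->mirror: now key:Frank, mirror:Ivan). State: bag:Peggy, key:Frank, mirror:Ivan, phone:Rupert
Event 4 (give bag: Peggy -> Rupert). State: bag:Rupert, key:Frank, mirror:Ivan, phone:Rupert
Event 5 (swap mirror<->bag: now mirror:Rupert, bag:Ivan). State: bag:Ivan, key:Frank, mirror:Rupert, phone:Rupert
Event 6 (swap key<->phone: now key:Rupert, phone:Frank). State: bag:Ivan, key:Rupert, mirror:Rupert, phone:Frank
Event 7 (give mirror: Rupert -> Frank). State: bag:Ivan, key:Rupert, mirror:Frank, phone:Frank
Event 8 (swap phone<->bag: now phone:Ivan, bag:Frank). State: bag:Frank, key:Rupert, mirror:Frank, phone:Ivan
Event 9 (give mirror: Frank -> Ivan). State: bag:Frank, key:Rupert, mirror:Ivan, phone:Ivan
Event 10 (give phone: Ivan -> Peggy). State: bag:Frank, key:Rupert, mirror:Ivan, phone:Peggy

Final state: bag:Frank, key:Rupert, mirror:Ivan, phone:Peggy
The mirror is held by Ivan.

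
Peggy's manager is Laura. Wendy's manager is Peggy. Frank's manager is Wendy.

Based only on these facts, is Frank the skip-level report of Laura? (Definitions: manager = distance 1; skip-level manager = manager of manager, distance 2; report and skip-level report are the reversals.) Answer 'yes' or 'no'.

Reconstructing the manager chain from the given facts:
  Laura -> Peggy -> Wendy -> Frank
(each arrow means 'manager of the next')
Positions in the chain (0 = top):
  position of Laura: 0
  position of Peggy: 1
  position of Wendy: 2
  position of Frank: 3

Frank is at position 3, Laura is at position 0; signed distance (j - i) = -3.
'skip-level report' requires j - i = -2. Actual distance is -3, so the relation does NOT hold.

Answer: no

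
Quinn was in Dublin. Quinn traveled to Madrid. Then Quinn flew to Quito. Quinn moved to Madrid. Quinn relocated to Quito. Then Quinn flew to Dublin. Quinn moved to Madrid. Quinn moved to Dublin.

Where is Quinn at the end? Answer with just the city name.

Answer: Dublin

Derivation:
Tracking Quinn's location:
Start: Quinn is in Dublin.
After move 1: Dublin -> Madrid. Quinn is in Madrid.
After move 2: Madrid -> Quito. Quinn is in Quito.
After move 3: Quito -> Madrid. Quinn is in Madrid.
After move 4: Madrid -> Quito. Quinn is in Quito.
After move 5: Quito -> Dublin. Quinn is in Dublin.
After move 6: Dublin -> Madrid. Quinn is in Madrid.
After move 7: Madrid -> Dublin. Quinn is in Dublin.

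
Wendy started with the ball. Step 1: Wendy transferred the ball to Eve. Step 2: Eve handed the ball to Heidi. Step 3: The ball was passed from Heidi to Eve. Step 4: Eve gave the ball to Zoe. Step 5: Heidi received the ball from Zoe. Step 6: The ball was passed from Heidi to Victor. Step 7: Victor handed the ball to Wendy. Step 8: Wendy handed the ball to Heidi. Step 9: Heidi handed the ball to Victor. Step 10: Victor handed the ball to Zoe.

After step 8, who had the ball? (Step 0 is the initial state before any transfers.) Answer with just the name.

Answer: Heidi

Derivation:
Tracking the ball holder through step 8:
After step 0 (start): Wendy
After step 1: Eve
After step 2: Heidi
After step 3: Eve
After step 4: Zoe
After step 5: Heidi
After step 6: Victor
After step 7: Wendy
After step 8: Heidi

At step 8, the holder is Heidi.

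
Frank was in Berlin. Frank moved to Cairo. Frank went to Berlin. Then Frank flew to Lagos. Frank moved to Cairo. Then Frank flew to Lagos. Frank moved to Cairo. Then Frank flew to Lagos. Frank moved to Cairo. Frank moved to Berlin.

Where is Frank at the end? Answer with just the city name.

Tracking Frank's location:
Start: Frank is in Berlin.
After move 1: Berlin -> Cairo. Frank is in Cairo.
After move 2: Cairo -> Berlin. Frank is in Berlin.
After move 3: Berlin -> Lagos. Frank is in Lagos.
After move 4: Lagos -> Cairo. Frank is in Cairo.
After move 5: Cairo -> Lagos. Frank is in Lagos.
After move 6: Lagos -> Cairo. Frank is in Cairo.
After move 7: Cairo -> Lagos. Frank is in Lagos.
After move 8: Lagos -> Cairo. Frank is in Cairo.
After move 9: Cairo -> Berlin. Frank is in Berlin.

Answer: Berlin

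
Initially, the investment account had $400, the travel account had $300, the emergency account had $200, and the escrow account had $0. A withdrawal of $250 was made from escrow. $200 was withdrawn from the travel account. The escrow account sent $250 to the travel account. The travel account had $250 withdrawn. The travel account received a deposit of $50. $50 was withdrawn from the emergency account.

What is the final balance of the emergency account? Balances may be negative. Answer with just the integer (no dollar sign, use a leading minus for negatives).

Tracking account balances step by step:
Start: investment=400, travel=300, emergency=200, escrow=0
Event 1 (withdraw 250 from escrow): escrow: 0 - 250 = -250. Balances: investment=400, travel=300, emergency=200, escrow=-250
Event 2 (withdraw 200 from travel): travel: 300 - 200 = 100. Balances: investment=400, travel=100, emergency=200, escrow=-250
Event 3 (transfer 250 escrow -> travel): escrow: -250 - 250 = -500, travel: 100 + 250 = 350. Balances: investment=400, travel=350, emergency=200, escrow=-500
Event 4 (withdraw 250 from travel): travel: 350 - 250 = 100. Balances: investment=400, travel=100, emergency=200, escrow=-500
Event 5 (deposit 50 to travel): travel: 100 + 50 = 150. Balances: investment=400, travel=150, emergency=200, escrow=-500
Event 6 (withdraw 50 from emergency): emergency: 200 - 50 = 150. Balances: investment=400, travel=150, emergency=150, escrow=-500

Final balance of emergency: 150

Answer: 150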